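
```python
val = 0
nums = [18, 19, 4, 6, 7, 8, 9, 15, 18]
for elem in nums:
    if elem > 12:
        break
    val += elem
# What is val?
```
Trace:
  val=0
  val=0, elem=18

Final answer: 0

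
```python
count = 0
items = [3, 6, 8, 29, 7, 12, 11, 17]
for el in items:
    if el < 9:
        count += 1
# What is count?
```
Trace:
  count=0
  count=1, el=3
  count=2, el=6
  count=3, el=8
  count=3, el=29
  count=4, el=7
  count=4, el=12
  count=4, el=11
  count=4, el=17

Final answer: 4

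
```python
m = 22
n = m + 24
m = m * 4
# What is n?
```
Trace:
  m=22
  m=22, n=46
  m=88, n=46

Final answer: 46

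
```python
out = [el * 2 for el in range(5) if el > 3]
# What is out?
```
Trace:
  el=0
  el=1
  el=2
  el=3
  el=4
  out=[8]

Final answer: [8]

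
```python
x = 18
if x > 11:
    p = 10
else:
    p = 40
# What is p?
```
Trace:
  x=18
  x=18, p=10

Final answer: 10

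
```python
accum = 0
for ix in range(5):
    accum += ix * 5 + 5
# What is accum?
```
Trace:
  accum=0
  accum=5, ix=0
  accum=15, ix=1
  accum=30, ix=2
  accum=50, ix=3
  accum=75, ix=4

Final answer: 75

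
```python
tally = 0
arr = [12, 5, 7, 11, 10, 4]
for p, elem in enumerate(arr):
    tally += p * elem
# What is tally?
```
Trace:
  tally=0
  tally=0, p=0, elem=12
  tally=5, p=1, elem=5
  tally=19, p=2, elem=7
  tally=52, p=3, elem=11
  tally=92, p=4, elem=10
  tally=112, p=5, elem=4

Final answer: 112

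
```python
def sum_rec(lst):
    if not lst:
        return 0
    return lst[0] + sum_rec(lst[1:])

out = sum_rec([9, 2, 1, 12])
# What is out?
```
Call trace:
sum_rec(lst=[9, 2, 1, 12])
  sum_rec(lst=[2, 1, 12])
    sum_rec(lst=[1, 12])
      sum_rec(lst=[12])
        sum_rec(lst=[])
        -> return 0
      -> return 12
    -> return 13
  -> return 15
-> return 24

Final answer: 24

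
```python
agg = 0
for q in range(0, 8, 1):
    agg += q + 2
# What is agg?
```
Trace:
  agg=0
  agg=2, q=0
  agg=5, q=1
  agg=9, q=2
  agg=14, q=3
  agg=20, q=4
  agg=27, q=5
  agg=35, q=6
  agg=44, q=7

Final answer: 44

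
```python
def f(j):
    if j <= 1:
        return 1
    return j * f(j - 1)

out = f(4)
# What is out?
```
Call trace:
f(j=4)
  f(j=3)
    f(j=2)
      f(j=1)
      -> return 1
    -> return 2
  -> return 6
-> return 24

Final answer: 24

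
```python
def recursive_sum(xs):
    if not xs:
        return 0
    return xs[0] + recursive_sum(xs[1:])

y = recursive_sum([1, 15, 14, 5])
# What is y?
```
Call trace:
recursive_sum(xs=[1, 15, 14, 5])
  recursive_sum(xs=[15, 14, 5])
    recursive_sum(xs=[14, 5])
      recursive_sum(xs=[5])
        recursive_sum(xs=[])
        -> return 0
      -> return 5
    -> return 19
  -> return 34
-> return 35

Final answer: 35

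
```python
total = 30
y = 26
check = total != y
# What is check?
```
Trace:
  total=30
  total=30, y=26
  total=30, y=26, check=True

Final answer: True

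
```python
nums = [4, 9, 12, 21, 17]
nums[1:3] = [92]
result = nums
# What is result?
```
Trace:
  nums=[4, 9, 12, 21, 17]
  nums=[4, 92, 21, 17]
  nums=[4, 92, 21, 17], result=[4, 92, 21, 17]

Final answer: [4, 92, 21, 17]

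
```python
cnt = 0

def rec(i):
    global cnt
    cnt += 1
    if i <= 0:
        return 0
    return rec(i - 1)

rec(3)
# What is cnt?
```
Call trace:
rec(i=3)
  rec(i=2)
    rec(i=1)
      rec(i=0)
      -> return 0
    -> return 0
  -> return 0
-> return 0

cnt is incremented once per call. rec is entered once for each i = 3, 2, 1, 0 (the i <= 0 call returns without recursing), i.e. 3 + 1 calls.
cnt = 4

Final answer: 4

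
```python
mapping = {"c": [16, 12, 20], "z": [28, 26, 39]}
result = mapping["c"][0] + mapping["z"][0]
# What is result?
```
Trace:
  mapping={'c': [16, 12, 20], 'z': [28, 26, 39]}
  mapping={'c': [16, 12, 20], 'z': [28, 26, 39]}, result=44

Final answer: 44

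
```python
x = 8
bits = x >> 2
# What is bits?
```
Trace:
  x=8
  x=8, bits=2

Final answer: 2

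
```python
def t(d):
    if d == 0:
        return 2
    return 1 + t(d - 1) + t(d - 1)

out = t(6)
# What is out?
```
Call trace (a repeated sub-call is expanded the first time; later identical calls just restate its return value):
t(d=6)
  t(d=5)
    t(d=4)
      t(d=3)
        t(d=2)
          t(d=1)
            t(d=0)
            -> return 2
            t(d=0)
            -> return 2
          -> return 5
          t(d=1) -> return 5  (same call as traced above)
        -> return 11
        t(d=2) -> return 11  (same call as traced above)
      -> return 23
      t(d=3) -> return 23  (same call as traced above)
    -> return 47
    t(d=4) -> return 47  (same call as traced above)
  -> return 95
  t(d=5) -> return 95  (same call as traced above)
-> return 191

Final answer: 191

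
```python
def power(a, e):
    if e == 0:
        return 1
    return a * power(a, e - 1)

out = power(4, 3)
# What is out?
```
Call trace:
power(a=4, e=3)
  power(a=4, e=2)
    power(a=4, e=1)
      power(a=4, e=0)
      -> return 1
    -> return 4
  -> return 16
-> return 64

Final answer: 64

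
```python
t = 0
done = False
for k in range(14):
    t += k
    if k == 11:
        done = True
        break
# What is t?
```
Trace:
  t=0
  t=0, done=False
  t=0, done=False, k=0
  t=1, done=False, k=1
  t=3, done=False, k=2
  t=6, done=False, k=3
  t=10, done=False, k=4
  t=15, done=False, k=5
  t=21, done=False, k=6
  t=28, done=False, k=7
  t=36, done=False, k=8
  t=45, done=False, k=9
  t=55, done=False, k=10
  t=66, done=True, k=11

Final answer: 66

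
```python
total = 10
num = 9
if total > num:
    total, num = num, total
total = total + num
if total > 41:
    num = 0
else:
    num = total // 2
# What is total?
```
Trace:
  total=10
  total=10, num=9
  total=9, num=10
  total=19, num=10
  total=19, num=9

Final answer: 19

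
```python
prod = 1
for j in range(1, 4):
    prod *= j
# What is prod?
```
Trace:
  prod=1
  prod=1, j=1
  prod=2, j=2
  prod=6, j=3

Final answer: 6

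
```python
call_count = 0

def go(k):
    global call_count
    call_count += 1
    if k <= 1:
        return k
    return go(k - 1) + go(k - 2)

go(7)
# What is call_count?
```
Call trace (a repeated sub-call is expanded the first time; later identical calls just restate its return value):
go(k=7)
  go(k=6)
    go(k=5)
      go(k=4)
        go(k=3)
          go(k=2)
            go(k=1)
            -> return 1
            go(k=0)
            -> return 0
          -> return 1
          go(k=1)
          -> return 1
        -> return 2
        go(k=2) -> return 1  (same call as traced above)
      -> return 3
      go(k=3) -> return 2  (same call as traced above)
    -> return 5
    go(k=4) -> return 3  (same call as traced above)
  -> return 8
  go(k=5) -> return 5  (same call as traced above)
-> return 13

call_count is incremented once per call, so count the calls in each subtree. Let C(k) = number of calls made by go(k).
C(0) = C(1) = 1 (base case, no recursion); C(k) = 1 + C(k - 1) + C(k - 2) otherwise.
C(2) = 1 + C(1) + C(0) = 1 + 1 + 1 = 3
C(3) = 1 + C(2) + C(1) = 1 + 3 + 1 = 5
C(4) = 1 + C(3) + C(2) = 1 + 5 + 3 = 9
C(5) = 1 + C(4) + C(3) = 1 + 9 + 5 = 15
C(6) = 1 + C(5) + C(4) = 1 + 15 + 9 = 25
C(7) = 1 + C(6) + C(5) = 1 + 25 + 15 = 41
call_count = C(7) = 41

Final answer: 41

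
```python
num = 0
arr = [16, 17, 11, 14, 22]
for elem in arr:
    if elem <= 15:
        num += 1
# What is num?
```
Trace:
  num=0
  num=0, elem=16
  num=0, elem=17
  num=1, elem=11
  num=2, elem=14
  num=2, elem=22

Final answer: 2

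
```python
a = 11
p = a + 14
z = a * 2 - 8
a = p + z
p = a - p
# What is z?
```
Trace:
  a=11
  a=11, p=25
  a=11, p=25, z=14
  a=39, p=25, z=14
  a=39, p=14, z=14

Final answer: 14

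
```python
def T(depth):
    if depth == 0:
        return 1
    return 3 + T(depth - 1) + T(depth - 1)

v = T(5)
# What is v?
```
Call trace (a repeated sub-call is expanded the first time; later identical calls just restate its return value):
T(depth=5)
  T(depth=4)
    T(depth=3)
      T(depth=2)
        T(depth=1)
          T(depth=0)
          -> return 1
          T(depth=0)
          -> return 1
        -> return 5
        T(depth=1) -> return 5  (same call as traced above)
      -> return 13
      T(depth=2) -> return 13  (same call as traced above)
    -> return 29
    T(depth=3) -> return 29  (same call as traced above)
  -> return 61
  T(depth=4) -> return 61  (same call as traced above)
-> return 125

Final answer: 125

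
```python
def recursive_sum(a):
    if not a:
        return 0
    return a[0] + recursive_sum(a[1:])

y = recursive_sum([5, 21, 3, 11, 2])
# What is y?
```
Call trace:
recursive_sum(a=[5, 21, 3, 11, 2])
  recursive_sum(a=[21, 3, 11, 2])
    recursive_sum(a=[3, 11, 2])
      recursive_sum(a=[11, 2])
        recursive_sum(a=[2])
          recursive_sum(a=[])
          -> return 0
        -> return 2
      -> return 13
    -> return 16
  -> return 37
-> return 42

Final answer: 42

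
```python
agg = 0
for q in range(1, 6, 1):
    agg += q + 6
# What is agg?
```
Trace:
  agg=0
  agg=7, q=1
  agg=15, q=2
  agg=24, q=3
  agg=34, q=4
  agg=45, q=5

Final answer: 45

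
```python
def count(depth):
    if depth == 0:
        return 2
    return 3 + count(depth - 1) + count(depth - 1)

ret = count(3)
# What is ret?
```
Call trace (a repeated sub-call is expanded the first time; later identical calls just restate its return value):
count(depth=3)
  count(depth=2)
    count(depth=1)
      count(depth=0)
      -> return 2
      count(depth=0)
      -> return 2
    -> return 7
    count(depth=1) -> return 7  (same call as traced above)
  -> return 17
  count(depth=2) -> return 17  (same call as traced above)
-> return 37

Final answer: 37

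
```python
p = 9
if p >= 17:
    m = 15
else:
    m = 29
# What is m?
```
Trace:
  p=9
  p=9, m=29

Final answer: 29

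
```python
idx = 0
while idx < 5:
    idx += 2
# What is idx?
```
Trace:
  idx=0
  idx=2
  idx=4
  idx=6

Final answer: 6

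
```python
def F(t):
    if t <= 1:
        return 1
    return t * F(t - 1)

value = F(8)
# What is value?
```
Call trace:
F(t=8)
  F(t=7)
    F(t=6)
      F(t=5)
        F(t=4)
          F(t=3)
            F(t=2)
              F(t=1)
              -> return 1
            -> return 2
          -> return 6
        -> return 24
      -> return 120
    -> return 720
  -> return 5040
-> return 40320

Final answer: 40320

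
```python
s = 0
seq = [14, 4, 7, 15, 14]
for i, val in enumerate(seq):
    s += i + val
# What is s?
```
Trace:
  s=0
  s=14, i=0, val=14
  s=19, i=1, val=4
  s=28, i=2, val=7
  s=46, i=3, val=15
  s=64, i=4, val=14

Final answer: 64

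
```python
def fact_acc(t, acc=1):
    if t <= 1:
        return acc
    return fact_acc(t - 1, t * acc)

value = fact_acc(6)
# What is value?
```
Call trace:
fact_acc(t=6, acc=1)
  fact_acc(t=5, acc=6)
    fact_acc(t=4, acc=30)
      fact_acc(t=3, acc=120)
        fact_acc(t=2, acc=360)
          fact_acc(t=1, acc=720)
          -> return 720
        -> return 720
      -> return 720
    -> return 720
  -> return 720
-> return 720

Final answer: 720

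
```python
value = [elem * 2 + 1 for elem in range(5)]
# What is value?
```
Trace:
  elem=0
  elem=1
  elem=2
  elem=3
  elem=4
  value=[1, 3, 5, 7, 9]

Final answer: [1, 3, 5, 7, 9]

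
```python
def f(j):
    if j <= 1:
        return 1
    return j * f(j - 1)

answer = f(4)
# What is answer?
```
Call trace:
f(j=4)
  f(j=3)
    f(j=2)
      f(j=1)
      -> return 1
    -> return 2
  -> return 6
-> return 24

Final answer: 24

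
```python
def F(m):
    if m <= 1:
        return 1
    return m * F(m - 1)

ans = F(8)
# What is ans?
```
Call trace:
F(m=8)
  F(m=7)
    F(m=6)
      F(m=5)
        F(m=4)
          F(m=3)
            F(m=2)
              F(m=1)
              -> return 1
            -> return 2
          -> return 6
        -> return 24
      -> return 120
    -> return 720
  -> return 5040
-> return 40320

Final answer: 40320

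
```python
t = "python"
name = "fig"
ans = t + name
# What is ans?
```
Trace:
  t='python'
  t='python', name='fig'
  t='python', name='fig', ans='pythonfig'

Final answer: 'pythonfig'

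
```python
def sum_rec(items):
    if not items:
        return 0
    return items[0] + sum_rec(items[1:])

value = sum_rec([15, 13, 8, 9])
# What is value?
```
Call trace:
sum_rec(items=[15, 13, 8, 9])
  sum_rec(items=[13, 8, 9])
    sum_rec(items=[8, 9])
      sum_rec(items=[9])
        sum_rec(items=[])
        -> return 0
      -> return 9
    -> return 17
  -> return 30
-> return 45

Final answer: 45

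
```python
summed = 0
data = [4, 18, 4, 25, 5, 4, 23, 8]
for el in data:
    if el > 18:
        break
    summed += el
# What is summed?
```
Trace:
  summed=0
  summed=4, el=4
  summed=22, el=18
  summed=26, el=4
  summed=26, el=25

Final answer: 26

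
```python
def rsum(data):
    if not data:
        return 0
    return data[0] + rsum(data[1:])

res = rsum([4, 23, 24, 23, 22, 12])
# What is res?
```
Call trace:
rsum(data=[4, 23, 24, 23, 22, 12])
  rsum(data=[23, 24, 23, 22, 12])
    rsum(data=[24, 23, 22, 12])
      rsum(data=[23, 22, 12])
        rsum(data=[22, 12])
          rsum(data=[12])
            rsum(data=[])
            -> return 0
          -> return 12
        -> return 34
      -> return 57
    -> return 81
  -> return 104
-> return 108

Final answer: 108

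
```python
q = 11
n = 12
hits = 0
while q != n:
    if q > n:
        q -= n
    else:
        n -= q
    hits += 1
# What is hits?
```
Trace:
  q=11
  q=11, n=12
  q=11, n=12, hits=0
  q=11, n=1, hits=1
  q=10, n=1, hits=2
  q=9, n=1, hits=3
  q=8, n=1, hits=4
  q=7, n=1, hits=5
  q=6, n=1, hits=6
  q=5, n=1, hits=7
  q=4, n=1, hits=8
  q=3, n=1, hits=9
  q=2, n=1, hits=10
  q=1, n=1, hits=11

Final answer: 11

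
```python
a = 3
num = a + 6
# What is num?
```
Trace:
  a=3
  a=3, num=9

Final answer: 9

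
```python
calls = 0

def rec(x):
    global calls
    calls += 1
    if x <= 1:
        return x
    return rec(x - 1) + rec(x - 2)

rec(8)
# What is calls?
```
Call trace (a repeated sub-call is expanded the first time; later identical calls just restate its return value):
rec(x=8)
  rec(x=7)
    rec(x=6)
      rec(x=5)
        rec(x=4)
          rec(x=3)
            rec(x=2)
              rec(x=1)
              -> return 1
              rec(x=0)
              -> return 0
            -> return 1
            rec(x=1)
            -> return 1
          -> return 2
          rec(x=2) -> return 1  (same call as traced above)
        -> return 3
        rec(x=3) -> return 2  (same call as traced above)
      -> return 5
      rec(x=4) -> return 3  (same call as traced above)
    -> return 8
    rec(x=5) -> return 5  (same call as traced above)
  -> return 13
  rec(x=6) -> return 8  (same call as traced above)
-> return 21

calls is incremented once per call, so count the calls in each subtree. Let C(x) = number of calls made by rec(x).
C(0) = C(1) = 1 (base case, no recursion); C(x) = 1 + C(x - 1) + C(x - 2) otherwise.
C(2) = 1 + C(1) + C(0) = 1 + 1 + 1 = 3
C(3) = 1 + C(2) + C(1) = 1 + 3 + 1 = 5
C(4) = 1 + C(3) + C(2) = 1 + 5 + 3 = 9
C(5) = 1 + C(4) + C(3) = 1 + 9 + 5 = 15
C(6) = 1 + C(5) + C(4) = 1 + 15 + 9 = 25
C(7) = 1 + C(6) + C(5) = 1 + 25 + 15 = 41
C(8) = 1 + C(7) + C(6) = 1 + 41 + 25 = 67
calls = C(8) = 67

Final answer: 67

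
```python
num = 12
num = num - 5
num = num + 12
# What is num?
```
Trace:
  num=12
  num=7
  num=19

Final answer: 19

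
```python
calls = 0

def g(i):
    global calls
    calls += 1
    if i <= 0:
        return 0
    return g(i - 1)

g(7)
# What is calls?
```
Call trace:
g(i=7)
  g(i=6)
    g(i=5)
      g(i=4)
        g(i=3)
          g(i=2)
            g(i=1)
              g(i=0)
              -> return 0
            -> return 0
          -> return 0
        -> return 0
      -> return 0
    -> return 0
  -> return 0
-> return 0

calls is incremented once per call. g is entered once for each i = 7, 6, 5, 4, 3, 2, 1, 0 (the i <= 0 call returns without recursing), i.e. 7 + 1 calls.
calls = 8

Final answer: 8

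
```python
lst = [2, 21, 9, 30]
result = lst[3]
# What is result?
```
Trace:
  lst=[2, 21, 9, 30]
  lst=[2, 21, 9, 30], result=30

Final answer: 30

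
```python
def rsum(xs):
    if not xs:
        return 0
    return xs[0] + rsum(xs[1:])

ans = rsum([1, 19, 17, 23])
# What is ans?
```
Call trace:
rsum(xs=[1, 19, 17, 23])
  rsum(xs=[19, 17, 23])
    rsum(xs=[17, 23])
      rsum(xs=[23])
        rsum(xs=[])
        -> return 0
      -> return 23
    -> return 40
  -> return 59
-> return 60

Final answer: 60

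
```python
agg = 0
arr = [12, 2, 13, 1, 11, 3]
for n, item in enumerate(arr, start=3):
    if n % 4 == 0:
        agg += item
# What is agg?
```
Trace:
  agg=0
  agg=0, n=3, item=12
  agg=2, n=4, item=2
  agg=2, n=5, item=13
  agg=2, n=6, item=1
  agg=2, n=7, item=11
  agg=5, n=8, item=3

Final answer: 5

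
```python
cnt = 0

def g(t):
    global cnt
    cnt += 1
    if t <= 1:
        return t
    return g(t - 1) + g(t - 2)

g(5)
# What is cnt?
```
Call trace (a repeated sub-call is expanded the first time; later identical calls just restate its return value):
g(t=5)
  g(t=4)
    g(t=3)
      g(t=2)
        g(t=1)
        -> return 1
        g(t=0)
        -> return 0
      -> return 1
      g(t=1)
      -> return 1
    -> return 2
    g(t=2) -> return 1  (same call as traced above)
  -> return 3
  g(t=3) -> return 2  (same call as traced above)
-> return 5

cnt is incremented once per call, so count the calls in each subtree. Let C(t) = number of calls made by g(t).
C(0) = C(1) = 1 (base case, no recursion); C(t) = 1 + C(t - 1) + C(t - 2) otherwise.
C(2) = 1 + C(1) + C(0) = 1 + 1 + 1 = 3
C(3) = 1 + C(2) + C(1) = 1 + 3 + 1 = 5
C(4) = 1 + C(3) + C(2) = 1 + 5 + 3 = 9
C(5) = 1 + C(4) + C(3) = 1 + 9 + 5 = 15
cnt = C(5) = 15

Final answer: 15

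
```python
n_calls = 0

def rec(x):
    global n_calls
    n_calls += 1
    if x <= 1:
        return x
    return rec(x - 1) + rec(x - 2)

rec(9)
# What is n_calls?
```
Call trace (a repeated sub-call is expanded the first time; later identical calls just restate its return value):
rec(x=9)
  rec(x=8)
    rec(x=7)
      rec(x=6)
        rec(x=5)
          rec(x=4)
            rec(x=3)
              rec(x=2)
                rec(x=1)
                -> return 1
                rec(x=0)
                -> return 0
              -> return 1
              rec(x=1)
              -> return 1
            -> return 2
            rec(x=2) -> return 1  (same call as traced above)
          -> return 3
          rec(x=3) -> return 2  (same call as traced above)
        -> return 5
        rec(x=4) -> return 3  (same call as traced above)
      -> return 8
      rec(x=5) -> return 5  (same call as traced above)
    -> return 13
    rec(x=6) -> return 8  (same call as traced above)
  -> return 21
  rec(x=7) -> return 13  (same call as traced above)
-> return 34

n_calls is incremented once per call, so count the calls in each subtree. Let C(x) = number of calls made by rec(x).
C(0) = C(1) = 1 (base case, no recursion); C(x) = 1 + C(x - 1) + C(x - 2) otherwise.
C(2) = 1 + C(1) + C(0) = 1 + 1 + 1 = 3
C(3) = 1 + C(2) + C(1) = 1 + 3 + 1 = 5
C(4) = 1 + C(3) + C(2) = 1 + 5 + 3 = 9
C(5) = 1 + C(4) + C(3) = 1 + 9 + 5 = 15
C(6) = 1 + C(5) + C(4) = 1 + 15 + 9 = 25
C(7) = 1 + C(6) + C(5) = 1 + 25 + 15 = 41
C(8) = 1 + C(7) + C(6) = 1 + 41 + 25 = 67
C(9) = 1 + C(8) + C(7) = 1 + 67 + 41 = 109
n_calls = C(9) = 109

Final answer: 109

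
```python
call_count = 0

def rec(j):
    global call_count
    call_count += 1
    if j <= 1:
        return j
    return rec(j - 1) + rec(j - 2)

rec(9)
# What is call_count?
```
Call trace (a repeated sub-call is expanded the first time; later identical calls just restate its return value):
rec(j=9)
  rec(j=8)
    rec(j=7)
      rec(j=6)
        rec(j=5)
          rec(j=4)
            rec(j=3)
              rec(j=2)
                rec(j=1)
                -> return 1
                rec(j=0)
                -> return 0
              -> return 1
              rec(j=1)
              -> return 1
            -> return 2
            rec(j=2) -> return 1  (same call as traced above)
          -> return 3
          rec(j=3) -> return 2  (same call as traced above)
        -> return 5
        rec(j=4) -> return 3  (same call as traced above)
      -> return 8
      rec(j=5) -> return 5  (same call as traced above)
    -> return 13
    rec(j=6) -> return 8  (same call as traced above)
  -> return 21
  rec(j=7) -> return 13  (same call as traced above)
-> return 34

call_count is incremented once per call, so count the calls in each subtree. Let C(j) = number of calls made by rec(j).
C(0) = C(1) = 1 (base case, no recursion); C(j) = 1 + C(j - 1) + C(j - 2) otherwise.
C(2) = 1 + C(1) + C(0) = 1 + 1 + 1 = 3
C(3) = 1 + C(2) + C(1) = 1 + 3 + 1 = 5
C(4) = 1 + C(3) + C(2) = 1 + 5 + 3 = 9
C(5) = 1 + C(4) + C(3) = 1 + 9 + 5 = 15
C(6) = 1 + C(5) + C(4) = 1 + 15 + 9 = 25
C(7) = 1 + C(6) + C(5) = 1 + 25 + 15 = 41
C(8) = 1 + C(7) + C(6) = 1 + 41 + 25 = 67
C(9) = 1 + C(8) + C(7) = 1 + 67 + 41 = 109
call_count = C(9) = 109

Final answer: 109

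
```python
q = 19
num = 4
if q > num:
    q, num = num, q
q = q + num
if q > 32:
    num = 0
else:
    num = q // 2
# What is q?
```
Trace:
  q=19
  q=19, num=4
  q=4, num=19
  q=23, num=19
  q=23, num=11

Final answer: 23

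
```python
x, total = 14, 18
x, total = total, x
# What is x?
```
Trace:
  x=14, total=18
  x=18, total=14

Final answer: 18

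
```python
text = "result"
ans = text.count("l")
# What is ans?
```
Trace:
  text='result'
  text='result', ans=1

Final answer: 1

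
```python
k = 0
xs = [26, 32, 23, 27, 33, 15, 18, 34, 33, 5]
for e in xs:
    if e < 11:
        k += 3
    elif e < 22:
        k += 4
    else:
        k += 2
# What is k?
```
Trace:
  k=0
  k=2, e=26
  k=4, e=32
  k=6, e=23
  k=8, e=27
  k=10, e=33
  k=14, e=15
  k=18, e=18
  k=20, e=34
  k=22, e=33
  k=25, e=5

Final answer: 25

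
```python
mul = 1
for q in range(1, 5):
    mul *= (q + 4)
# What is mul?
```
Trace:
  mul=1
  mul=5, q=1
  mul=30, q=2
  mul=210, q=3
  mul=1680, q=4

Final answer: 1680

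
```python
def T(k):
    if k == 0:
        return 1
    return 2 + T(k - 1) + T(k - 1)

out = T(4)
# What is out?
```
Call trace (a repeated sub-call is expanded the first time; later identical calls just restate its return value):
T(k=4)
  T(k=3)
    T(k=2)
      T(k=1)
        T(k=0)
        -> return 1
        T(k=0)
        -> return 1
      -> return 4
      T(k=1) -> return 4  (same call as traced above)
    -> return 10
    T(k=2) -> return 10  (same call as traced above)
  -> return 22
  T(k=3) -> return 22  (same call as traced above)
-> return 46

Final answer: 46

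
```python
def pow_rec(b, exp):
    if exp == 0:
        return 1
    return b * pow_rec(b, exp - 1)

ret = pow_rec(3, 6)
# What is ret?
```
Call trace:
pow_rec(b=3, exp=6)
  pow_rec(b=3, exp=5)
    pow_rec(b=3, exp=4)
      pow_rec(b=3, exp=3)
        pow_rec(b=3, exp=2)
          pow_rec(b=3, exp=1)
            pow_rec(b=3, exp=0)
            -> return 1
          -> return 3
        -> return 9
      -> return 27
    -> return 81
  -> return 243
-> return 729

Final answer: 729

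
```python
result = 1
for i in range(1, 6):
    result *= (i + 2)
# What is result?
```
Trace:
  result=1
  result=3, i=1
  result=12, i=2
  result=60, i=3
  result=360, i=4
  result=2520, i=5

Final answer: 2520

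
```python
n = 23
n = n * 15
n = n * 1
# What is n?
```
Trace:
  n=23
  n=345
  n=345

Final answer: 345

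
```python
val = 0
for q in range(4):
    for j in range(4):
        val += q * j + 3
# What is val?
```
Trace:
  val=0
  val=3, q=0, j=0
  val=6, q=0, j=1
  val=9, q=0, j=2
  val=12, q=0, j=3
  val=15, q=1, j=0
  val=19, q=1, j=1
  val=24, q=1, j=2
  val=30, q=1, j=3
  val=33, q=2, j=0
  val=38, q=2, j=1
  val=45, q=2, j=2
  val=54, q=2, j=3
  val=57, q=3, j=0
  val=63, q=3, j=1
  val=72, q=3, j=2
  val=84, q=3, j=3

Final answer: 84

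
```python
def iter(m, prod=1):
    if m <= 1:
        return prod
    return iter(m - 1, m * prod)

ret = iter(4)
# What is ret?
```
Call trace:
iter(m=4, prod=1)
  iter(m=3, prod=4)
    iter(m=2, prod=12)
      iter(m=1, prod=24)
      -> return 24
    -> return 24
  -> return 24
-> return 24

Final answer: 24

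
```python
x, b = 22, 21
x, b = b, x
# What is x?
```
Trace:
  x=22, b=21
  x=21, b=22

Final answer: 21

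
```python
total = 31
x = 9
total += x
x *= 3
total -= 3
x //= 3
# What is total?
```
Trace:
  total=31
  total=31, x=9
  total=40, x=9
  total=40, x=27
  total=37, x=27
  total=37, x=9

Final answer: 37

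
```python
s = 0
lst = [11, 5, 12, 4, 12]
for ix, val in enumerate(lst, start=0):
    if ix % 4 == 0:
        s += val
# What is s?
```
Trace:
  s=0
  s=11, ix=0, val=11
  s=11, ix=1, val=5
  s=11, ix=2, val=12
  s=11, ix=3, val=4
  s=23, ix=4, val=12

Final answer: 23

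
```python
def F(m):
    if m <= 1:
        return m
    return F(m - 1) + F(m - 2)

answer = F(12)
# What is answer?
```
Call trace (a repeated sub-call is expanded the first time; later identical calls just restate its return value):
F(m=12)
  F(m=11)
    F(m=10)
      F(m=9)
        F(m=8)
          F(m=7)
            F(m=6)
              F(m=5)
                F(m=4)
                  F(m=3)
                    F(m=2)
                      F(m=1)
                      -> return 1
                      F(m=0)
                      -> return 0
                    -> return 1
                    F(m=1)
                    -> return 1
                  -> return 2
                  F(m=2) -> return 1  (same call as traced above)
                -> return 3
                F(m=3) -> return 2  (same call as traced above)
              -> return 5
              F(m=4) -> return 3  (same call as traced above)
            -> return 8
            F(m=5) -> return 5  (same call as traced above)
          -> return 13
          F(m=6) -> return 8  (same call as traced above)
        -> return 21
        F(m=7) -> return 13  (same call as traced above)
      -> return 34
      F(m=8) -> return 21  (same call as traced above)
    -> return 55
    F(m=9) -> return 34  (same call as traced above)
  -> return 89
  F(m=10) -> return 55  (same call as traced above)
-> return 144

Final answer: 144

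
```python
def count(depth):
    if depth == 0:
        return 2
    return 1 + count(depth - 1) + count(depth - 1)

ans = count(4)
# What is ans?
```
Call trace (a repeated sub-call is expanded the first time; later identical calls just restate its return value):
count(depth=4)
  count(depth=3)
    count(depth=2)
      count(depth=1)
        count(depth=0)
        -> return 2
        count(depth=0)
        -> return 2
      -> return 5
      count(depth=1) -> return 5  (same call as traced above)
    -> return 11
    count(depth=2) -> return 11  (same call as traced above)
  -> return 23
  count(depth=3) -> return 23  (same call as traced above)
-> return 47

Final answer: 47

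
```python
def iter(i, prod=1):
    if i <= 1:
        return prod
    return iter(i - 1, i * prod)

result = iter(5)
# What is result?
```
Call trace:
iter(i=5, prod=1)
  iter(i=4, prod=5)
    iter(i=3, prod=20)
      iter(i=2, prod=60)
        iter(i=1, prod=120)
        -> return 120
      -> return 120
    -> return 120
  -> return 120
-> return 120

Final answer: 120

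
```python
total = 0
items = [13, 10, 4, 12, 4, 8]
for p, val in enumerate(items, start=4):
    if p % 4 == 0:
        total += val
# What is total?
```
Trace:
  total=0
  total=13, p=4, val=13
  total=13, p=5, val=10
  total=13, p=6, val=4
  total=13, p=7, val=12
  total=17, p=8, val=4
  total=17, p=9, val=8

Final answer: 17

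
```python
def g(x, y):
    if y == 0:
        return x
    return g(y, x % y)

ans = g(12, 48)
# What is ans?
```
Call trace:
g(x=12, y=48)
  g(x=48, y=12)
    g(x=12, y=0)
    -> return 12
  -> return 12
-> return 12

Final answer: 12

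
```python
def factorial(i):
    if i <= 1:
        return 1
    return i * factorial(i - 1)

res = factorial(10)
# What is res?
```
Call trace:
factorial(i=10)
  factorial(i=9)
    factorial(i=8)
      factorial(i=7)
        factorial(i=6)
          factorial(i=5)
            factorial(i=4)
              factorial(i=3)
                factorial(i=2)
                  factorial(i=1)
                  -> return 1
                -> return 2
              -> return 6
            -> return 24
          -> return 120
        -> return 720
      -> return 5040
    -> return 40320
  -> return 362880
-> return 3628800

Final answer: 3628800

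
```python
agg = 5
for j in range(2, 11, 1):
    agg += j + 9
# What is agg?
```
Trace:
  agg=5
  agg=16, j=2
  agg=28, j=3
  agg=41, j=4
  agg=55, j=5
  agg=70, j=6
  agg=86, j=7
  agg=103, j=8
  agg=121, j=9
  agg=140, j=10

Final answer: 140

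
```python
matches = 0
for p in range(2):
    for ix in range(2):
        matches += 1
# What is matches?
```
Trace:
  matches=0
  matches=1, p=0, ix=0
  matches=2, p=0, ix=1
  matches=3, p=1, ix=0
  matches=4, p=1, ix=1

Final answer: 4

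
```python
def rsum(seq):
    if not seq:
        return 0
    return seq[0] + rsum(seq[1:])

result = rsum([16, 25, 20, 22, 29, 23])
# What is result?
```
Call trace:
rsum(seq=[16, 25, 20, 22, 29, 23])
  rsum(seq=[25, 20, 22, 29, 23])
    rsum(seq=[20, 22, 29, 23])
      rsum(seq=[22, 29, 23])
        rsum(seq=[29, 23])
          rsum(seq=[23])
            rsum(seq=[])
            -> return 0
          -> return 23
        -> return 52
      -> return 74
    -> return 94
  -> return 119
-> return 135

Final answer: 135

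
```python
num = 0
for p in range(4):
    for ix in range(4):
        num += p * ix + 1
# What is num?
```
Trace:
  num=0
  num=1, p=0, ix=0
  num=2, p=0, ix=1
  num=3, p=0, ix=2
  num=4, p=0, ix=3
  num=5, p=1, ix=0
  num=7, p=1, ix=1
  num=10, p=1, ix=2
  num=14, p=1, ix=3
  num=15, p=2, ix=0
  num=18, p=2, ix=1
  num=23, p=2, ix=2
  num=30, p=2, ix=3
  num=31, p=3, ix=0
  num=35, p=3, ix=1
  num=42, p=3, ix=2
  num=52, p=3, ix=3

Final answer: 52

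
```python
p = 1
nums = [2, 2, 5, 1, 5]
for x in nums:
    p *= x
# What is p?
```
Trace:
  p=1
  p=2, x=2
  p=4, x=2
  p=20, x=5
  p=20, x=1
  p=100, x=5

Final answer: 100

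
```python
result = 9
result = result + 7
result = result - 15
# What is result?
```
Trace:
  result=9
  result=16
  result=1

Final answer: 1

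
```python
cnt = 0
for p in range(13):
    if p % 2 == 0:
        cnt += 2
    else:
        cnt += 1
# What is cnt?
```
Trace:
  cnt=0
  cnt=2, p=0
  cnt=3, p=1
  cnt=5, p=2
  cnt=6, p=3
  cnt=8, p=4
  cnt=9, p=5
  cnt=11, p=6
  cnt=12, p=7
  cnt=14, p=8
  cnt=15, p=9
  cnt=17, p=10
  cnt=18, p=11
  cnt=20, p=12

Final answer: 20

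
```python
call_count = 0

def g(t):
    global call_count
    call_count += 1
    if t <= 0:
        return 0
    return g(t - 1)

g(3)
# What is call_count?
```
Call trace:
g(t=3)
  g(t=2)
    g(t=1)
      g(t=0)
      -> return 0
    -> return 0
  -> return 0
-> return 0

call_count is incremented once per call. g is entered once for each t = 3, 2, 1, 0 (the t <= 0 call returns without recursing), i.e. 3 + 1 calls.
call_count = 4

Final answer: 4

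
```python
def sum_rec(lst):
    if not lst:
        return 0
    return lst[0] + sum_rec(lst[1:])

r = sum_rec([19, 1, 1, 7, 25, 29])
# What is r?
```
Call trace:
sum_rec(lst=[19, 1, 1, 7, 25, 29])
  sum_rec(lst=[1, 1, 7, 25, 29])
    sum_rec(lst=[1, 7, 25, 29])
      sum_rec(lst=[7, 25, 29])
        sum_rec(lst=[25, 29])
          sum_rec(lst=[29])
            sum_rec(lst=[])
            -> return 0
          -> return 29
        -> return 54
      -> return 61
    -> return 62
  -> return 63
-> return 82

Final answer: 82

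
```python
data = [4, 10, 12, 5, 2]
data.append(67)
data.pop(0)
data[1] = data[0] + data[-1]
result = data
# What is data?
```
Trace:
  data=[4, 10, 12, 5, 2]
  data=[4, 10, 12, 5, 2, 67]
  data=[10, 12, 5, 2, 67]
  data=[10, 77, 5, 2, 67]
  data=[10, 77, 5, 2, 67], result=[10, 77, 5, 2, 67]

Final answer: [10, 77, 5, 2, 67]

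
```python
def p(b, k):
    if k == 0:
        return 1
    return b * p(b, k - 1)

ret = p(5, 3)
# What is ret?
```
Call trace:
p(b=5, k=3)
  p(b=5, k=2)
    p(b=5, k=1)
      p(b=5, k=0)
      -> return 1
    -> return 5
  -> return 25
-> return 125

Final answer: 125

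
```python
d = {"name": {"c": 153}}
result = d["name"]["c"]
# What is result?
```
Trace:
  d={'name': {'c': 153}}
  d={'name': {'c': 153}}, result=153

Final answer: 153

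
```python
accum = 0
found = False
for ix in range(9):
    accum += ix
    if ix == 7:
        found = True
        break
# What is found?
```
Trace:
  accum=0
  accum=0, found=False
  accum=0, found=False, ix=0
  accum=1, found=False, ix=1
  accum=3, found=False, ix=2
  accum=6, found=False, ix=3
  accum=10, found=False, ix=4
  accum=15, found=False, ix=5
  accum=21, found=False, ix=6
  accum=28, found=True, ix=7

Final answer: True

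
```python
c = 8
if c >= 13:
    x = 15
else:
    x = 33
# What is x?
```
Trace:
  c=8
  c=8, x=33

Final answer: 33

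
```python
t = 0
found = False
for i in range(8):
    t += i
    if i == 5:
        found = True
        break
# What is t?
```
Trace:
  t=0
  t=0, found=False
  t=0, found=False, i=0
  t=1, found=False, i=1
  t=3, found=False, i=2
  t=6, found=False, i=3
  t=10, found=False, i=4
  t=15, found=True, i=5

Final answer: 15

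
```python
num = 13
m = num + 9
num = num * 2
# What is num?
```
Trace:
  num=13
  num=13, m=22
  num=26, m=22

Final answer: 26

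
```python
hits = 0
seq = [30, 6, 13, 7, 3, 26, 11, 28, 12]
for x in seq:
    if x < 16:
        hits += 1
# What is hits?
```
Trace:
  hits=0
  hits=0, x=30
  hits=1, x=6
  hits=2, x=13
  hits=3, x=7
  hits=4, x=3
  hits=4, x=26
  hits=5, x=11
  hits=5, x=28
  hits=6, x=12

Final answer: 6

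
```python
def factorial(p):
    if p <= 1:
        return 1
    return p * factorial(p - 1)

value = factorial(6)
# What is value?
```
Call trace:
factorial(p=6)
  factorial(p=5)
    factorial(p=4)
      factorial(p=3)
        factorial(p=2)
          factorial(p=1)
          -> return 1
        -> return 2
      -> return 6
    -> return 24
  -> return 120
-> return 720

Final answer: 720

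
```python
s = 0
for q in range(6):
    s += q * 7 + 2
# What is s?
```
Trace:
  s=0
  s=2, q=0
  s=11, q=1
  s=27, q=2
  s=50, q=3
  s=80, q=4
  s=117, q=5

Final answer: 117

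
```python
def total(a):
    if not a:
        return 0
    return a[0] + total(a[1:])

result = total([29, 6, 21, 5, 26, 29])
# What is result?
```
Call trace:
total(a=[29, 6, 21, 5, 26, 29])
  total(a=[6, 21, 5, 26, 29])
    total(a=[21, 5, 26, 29])
      total(a=[5, 26, 29])
        total(a=[26, 29])
          total(a=[29])
            total(a=[])
            -> return 0
          -> return 29
        -> return 55
      -> return 60
    -> return 81
  -> return 87
-> return 116

Final answer: 116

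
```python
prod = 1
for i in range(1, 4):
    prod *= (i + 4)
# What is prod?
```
Trace:
  prod=1
  prod=5, i=1
  prod=30, i=2
  prod=210, i=3

Final answer: 210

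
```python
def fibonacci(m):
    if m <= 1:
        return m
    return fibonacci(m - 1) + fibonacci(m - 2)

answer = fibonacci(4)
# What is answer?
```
Call trace (a repeated sub-call is expanded the first time; later identical calls just restate its return value):
fibonacci(m=4)
  fibonacci(m=3)
    fibonacci(m=2)
      fibonacci(m=1)
      -> return 1
      fibonacci(m=0)
      -> return 0
    -> return 1
    fibonacci(m=1)
    -> return 1
  -> return 2
  fibonacci(m=2) -> return 1  (same call as traced above)
-> return 3

Final answer: 3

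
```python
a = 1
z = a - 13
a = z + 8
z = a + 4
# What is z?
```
Trace:
  a=1
  a=1, z=-12
  a=-4, z=-12
  a=-4, z=0

Final answer: 0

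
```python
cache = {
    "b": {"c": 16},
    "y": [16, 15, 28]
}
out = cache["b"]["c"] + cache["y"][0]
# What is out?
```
Trace:
  cache={'b': {'c': 16}, 'y': [16, 15, 28]}
  cache={'b': {'c': 16}, 'y': [16, 15, 28]}, out=32

Final answer: 32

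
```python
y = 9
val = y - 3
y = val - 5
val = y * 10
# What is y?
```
Trace:
  y=9
  y=9, val=6
  y=1, val=6
  y=1, val=10

Final answer: 1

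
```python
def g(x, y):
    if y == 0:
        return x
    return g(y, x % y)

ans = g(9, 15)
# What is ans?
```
Call trace:
g(x=9, y=15)
  g(x=15, y=9)
    g(x=9, y=6)
      g(x=6, y=3)
        g(x=3, y=0)
        -> return 3
      -> return 3
    -> return 3
  -> return 3
-> return 3

Final answer: 3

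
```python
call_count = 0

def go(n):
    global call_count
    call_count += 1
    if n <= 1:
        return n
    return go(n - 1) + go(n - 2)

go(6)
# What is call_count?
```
Call trace (a repeated sub-call is expanded the first time; later identical calls just restate its return value):
go(n=6)
  go(n=5)
    go(n=4)
      go(n=3)
        go(n=2)
          go(n=1)
          -> return 1
          go(n=0)
          -> return 0
        -> return 1
        go(n=1)
        -> return 1
      -> return 2
      go(n=2) -> return 1  (same call as traced above)
    -> return 3
    go(n=3) -> return 2  (same call as traced above)
  -> return 5
  go(n=4) -> return 3  (same call as traced above)
-> return 8

call_count is incremented once per call, so count the calls in each subtree. Let C(n) = number of calls made by go(n).
C(0) = C(1) = 1 (base case, no recursion); C(n) = 1 + C(n - 1) + C(n - 2) otherwise.
C(2) = 1 + C(1) + C(0) = 1 + 1 + 1 = 3
C(3) = 1 + C(2) + C(1) = 1 + 3 + 1 = 5
C(4) = 1 + C(3) + C(2) = 1 + 5 + 3 = 9
C(5) = 1 + C(4) + C(3) = 1 + 9 + 5 = 15
C(6) = 1 + C(5) + C(4) = 1 + 15 + 9 = 25
call_count = C(6) = 25

Final answer: 25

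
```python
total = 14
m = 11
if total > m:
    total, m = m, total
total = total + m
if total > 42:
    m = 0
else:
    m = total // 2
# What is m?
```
Trace:
  total=14
  total=14, m=11
  total=11, m=14
  total=25, m=14
  total=25, m=12

Final answer: 12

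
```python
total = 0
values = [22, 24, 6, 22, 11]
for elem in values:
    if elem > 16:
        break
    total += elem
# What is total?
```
Trace:
  total=0
  total=0, elem=22

Final answer: 0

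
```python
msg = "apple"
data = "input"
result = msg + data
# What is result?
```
Trace:
  msg='apple'
  msg='apple', data='input'
  msg='apple', data='input', result='appleinput'

Final answer: 'appleinput'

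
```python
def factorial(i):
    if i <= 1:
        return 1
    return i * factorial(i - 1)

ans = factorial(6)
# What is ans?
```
Call trace:
factorial(i=6)
  factorial(i=5)
    factorial(i=4)
      factorial(i=3)
        factorial(i=2)
          factorial(i=1)
          -> return 1
        -> return 2
      -> return 6
    -> return 24
  -> return 120
-> return 720

Final answer: 720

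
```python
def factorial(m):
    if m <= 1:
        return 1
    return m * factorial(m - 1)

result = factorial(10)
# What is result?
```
Call trace:
factorial(m=10)
  factorial(m=9)
    factorial(m=8)
      factorial(m=7)
        factorial(m=6)
          factorial(m=5)
            factorial(m=4)
              factorial(m=3)
                factorial(m=2)
                  factorial(m=1)
                  -> return 1
                -> return 2
              -> return 6
            -> return 24
          -> return 120
        -> return 720
      -> return 5040
    -> return 40320
  -> return 362880
-> return 3628800

Final answer: 3628800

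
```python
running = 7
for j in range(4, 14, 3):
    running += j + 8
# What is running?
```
Trace:
  running=7
  running=19, j=4
  running=34, j=7
  running=52, j=10
  running=73, j=13

Final answer: 73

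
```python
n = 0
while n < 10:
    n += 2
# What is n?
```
Trace:
  n=0
  n=2
  n=4
  n=6
  n=8
  n=10

Final answer: 10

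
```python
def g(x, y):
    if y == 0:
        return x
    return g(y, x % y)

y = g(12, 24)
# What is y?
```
Call trace:
g(x=12, y=24)
  g(x=24, y=12)
    g(x=12, y=0)
    -> return 12
  -> return 12
-> return 12

Final answer: 12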